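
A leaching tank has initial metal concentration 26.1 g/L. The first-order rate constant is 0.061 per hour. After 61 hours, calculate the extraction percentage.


97.579%

Compute the exponent:
-k * t = -0.061 * 61 = -3.721
Remaining concentration:
C = 26.1 * exp(-3.721)
= 26.1 * 0.02420974599
= 0.6318743704 g/L
Extracted = 26.1 - 0.6318743704 = 25.46812563 g/L
Extraction % = 25.46812563 / 26.1 * 100
= 97.579%


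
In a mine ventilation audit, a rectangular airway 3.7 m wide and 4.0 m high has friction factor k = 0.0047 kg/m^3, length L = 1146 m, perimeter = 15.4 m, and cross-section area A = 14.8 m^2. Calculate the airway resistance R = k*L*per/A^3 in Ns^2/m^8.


Compute the numerator:
k * L * per = 0.0047 * 1146 * 15.4
= 82.94748
Compute the denominator:
A^3 = 14.8^3 = 3241.792
Resistance:
R = 82.94748 / 3241.792
= 0.0256 Ns^2/m^8

0.0256 Ns^2/m^8


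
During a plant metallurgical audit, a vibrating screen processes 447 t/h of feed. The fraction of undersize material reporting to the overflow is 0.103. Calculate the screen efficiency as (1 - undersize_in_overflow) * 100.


Screen efficiency = (1 - fraction of undersize in overflow) * 100
= (1 - 0.103) * 100
= 0.897 * 100
= 89.7%

89.7%


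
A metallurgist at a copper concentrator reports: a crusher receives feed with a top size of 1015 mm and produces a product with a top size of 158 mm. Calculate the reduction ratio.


6.4241

Reduction ratio = feed size / product size
= 1015 / 158
= 6.4241


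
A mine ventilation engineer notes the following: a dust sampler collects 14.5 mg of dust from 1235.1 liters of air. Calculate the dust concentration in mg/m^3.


Convert liters to m^3: 1 m^3 = 1000 L
Concentration = mass / volume * 1000
= 14.5 / 1235.1 * 1000
= 0.01173994009 * 1000
= 11.7399 mg/m^3

11.7399 mg/m^3


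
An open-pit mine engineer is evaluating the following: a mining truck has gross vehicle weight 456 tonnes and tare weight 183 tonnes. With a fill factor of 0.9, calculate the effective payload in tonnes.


Maximum payload = gross - tare
= 456 - 183 = 273 tonnes
Effective payload = max payload * fill factor
= 273 * 0.9
= 245.7 tonnes

245.7 tonnes


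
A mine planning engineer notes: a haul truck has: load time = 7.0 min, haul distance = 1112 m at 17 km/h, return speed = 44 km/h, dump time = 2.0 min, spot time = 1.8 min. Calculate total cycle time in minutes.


16.2411 min

Convert haul speed to m/min: 17 * 1000/60 = 283.3333333 m/min
Haul time = 1112 / 283.3333333 = 3.924705882 min
Convert return speed to m/min: 44 * 1000/60 = 733.3333333 m/min
Return time = 1112 / 733.3333333 = 1.516363636 min
Total cycle time:
= 7.0 + 3.924705882 + 2.0 + 1.516363636 + 1.8
= 16.2411 min


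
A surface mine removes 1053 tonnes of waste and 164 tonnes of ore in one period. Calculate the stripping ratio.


6.4207

Stripping ratio = waste tonnage / ore tonnage
= 1053 / 164
= 6.4207


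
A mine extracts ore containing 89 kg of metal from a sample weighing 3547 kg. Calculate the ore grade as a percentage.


Ore grade = (metal mass / ore mass) * 100
= (89 / 3547) * 100
= 0.02509162673 * 100
= 2.5092%

2.5092%


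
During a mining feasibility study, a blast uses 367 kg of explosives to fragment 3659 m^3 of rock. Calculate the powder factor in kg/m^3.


Powder factor = explosive mass / rock volume
= 367 / 3659
= 0.1003 kg/m^3

0.1003 kg/m^3


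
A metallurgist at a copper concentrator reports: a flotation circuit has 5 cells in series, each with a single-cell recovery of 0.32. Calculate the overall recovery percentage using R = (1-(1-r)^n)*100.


Complement of single-cell recovery:
1 - r = 1 - 0.32 = 0.68
Raise to power n:
(1 - r)^5 = 0.68^5 = 0.1453933568
Overall recovery:
R = (1 - 0.1453933568) * 100
= 85.4607%

85.4607%


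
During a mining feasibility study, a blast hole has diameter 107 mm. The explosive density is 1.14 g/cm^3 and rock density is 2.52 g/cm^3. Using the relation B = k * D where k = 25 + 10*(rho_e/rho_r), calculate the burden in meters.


First, compute k:
rho_e / rho_r = 1.14 / 2.52 = 0.4523809524
k = 25 + 10 * 0.4523809524 = 29.52380952
Then, compute burden:
B = k * D / 1000 = 29.52380952 * 107 / 1000
= 3159.047619 / 1000
= 3.159 m

3.159 m


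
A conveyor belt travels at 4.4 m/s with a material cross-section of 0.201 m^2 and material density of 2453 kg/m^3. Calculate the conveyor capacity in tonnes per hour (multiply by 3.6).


7809.9595 t/h

Volumetric flow = speed * area
= 4.4 * 0.201 = 0.8844 m^3/s
Mass flow = volumetric * density
= 0.8844 * 2453 = 2169.4332 kg/s
Convert to t/h: multiply by 3.6
Capacity = 2169.4332 * 3.6
= 7809.9595 t/h


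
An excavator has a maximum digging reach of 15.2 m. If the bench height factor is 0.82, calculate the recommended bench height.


12.464 m

Bench height = reach * factor
= 15.2 * 0.82
= 12.464 m


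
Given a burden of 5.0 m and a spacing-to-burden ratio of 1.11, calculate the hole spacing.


Spacing = burden * ratio
= 5.0 * 1.11
= 5.55 m

5.55 m


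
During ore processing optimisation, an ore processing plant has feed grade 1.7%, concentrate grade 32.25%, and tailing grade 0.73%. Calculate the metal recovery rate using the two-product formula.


Using the two-product formula:
R = 100 * c * (f - t) / (f * (c - t))
Numerator = 100 * 32.25 * (1.7 - 0.73)
= 100 * 32.25 * 0.97
= 3128.25
Denominator = 1.7 * (32.25 - 0.73)
= 1.7 * 31.52
= 53.584
R = 3128.25 / 53.584
= 58.3803%

58.3803%


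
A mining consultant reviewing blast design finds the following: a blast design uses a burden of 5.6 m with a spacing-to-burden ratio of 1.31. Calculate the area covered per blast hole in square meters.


First, find the spacing:
Spacing = burden * ratio = 5.6 * 1.31
= 7.336 m
Then, calculate the area:
Area = burden * spacing = 5.6 * 7.336
= 41.0816 m^2

41.0816 m^2


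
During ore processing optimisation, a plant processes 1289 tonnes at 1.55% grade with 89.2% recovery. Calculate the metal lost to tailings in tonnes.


Total metal in feed:
= 1289 * 1.55 / 100 = 19.9795 tonnes
Metal recovered:
= 19.9795 * 89.2 / 100 = 17.821714 tonnes
Metal lost to tailings:
= 19.9795 - 17.821714
= 2.1578 tonnes

2.1578 tonnes


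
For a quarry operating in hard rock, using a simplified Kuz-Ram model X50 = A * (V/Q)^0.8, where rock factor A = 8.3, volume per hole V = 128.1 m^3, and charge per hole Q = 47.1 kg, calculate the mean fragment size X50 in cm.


18.4799 cm

Compute V/Q:
V/Q = 128.1 / 47.1 = 2.719745223
Raise to the power 0.8:
(V/Q)^0.8 = 2.719745223^0.8 = 2.226499378
Multiply by A:
X50 = 8.3 * 2.226499378
= 18.4799 cm


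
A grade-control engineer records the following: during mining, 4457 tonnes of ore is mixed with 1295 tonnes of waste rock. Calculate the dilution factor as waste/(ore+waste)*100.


22.5139%

Total material = ore + waste
= 4457 + 1295 = 5752 tonnes
Dilution = waste / total * 100
= 1295 / 5752 * 100
= 0.2251390821 * 100
= 22.5139%


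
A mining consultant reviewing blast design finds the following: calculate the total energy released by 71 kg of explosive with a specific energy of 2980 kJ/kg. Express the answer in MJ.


211.58 MJ

Energy = mass * specific_energy / 1000
= 71 * 2980 / 1000
= 211580 / 1000
= 211.58 MJ


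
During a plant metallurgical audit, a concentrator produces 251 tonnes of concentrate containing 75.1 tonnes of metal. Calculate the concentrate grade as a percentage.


29.9203%

Grade = (metal in concentrate / concentrate mass) * 100
= (75.1 / 251) * 100
= 0.2992031873 * 100
= 29.9203%


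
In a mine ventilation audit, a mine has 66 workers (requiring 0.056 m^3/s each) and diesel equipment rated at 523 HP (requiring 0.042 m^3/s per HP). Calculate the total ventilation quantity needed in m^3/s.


Airflow for workers:
Q_people = 66 * 0.056 = 3.696 m^3/s
Airflow for diesel equipment:
Q_diesel = 523 * 0.042 = 21.966 m^3/s
Total ventilation:
Q_total = 3.696 + 21.966
= 25.662 m^3/s

25.662 m^3/s


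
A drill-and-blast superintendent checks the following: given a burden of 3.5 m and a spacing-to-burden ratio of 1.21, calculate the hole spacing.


4.235 m

Spacing = burden * ratio
= 3.5 * 1.21
= 4.235 m


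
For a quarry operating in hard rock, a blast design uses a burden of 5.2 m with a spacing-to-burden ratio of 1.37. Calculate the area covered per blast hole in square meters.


First, find the spacing:
Spacing = burden * ratio = 5.2 * 1.37
= 7.124 m
Then, calculate the area:
Area = burden * spacing = 5.2 * 7.124
= 37.0448 m^2

37.0448 m^2


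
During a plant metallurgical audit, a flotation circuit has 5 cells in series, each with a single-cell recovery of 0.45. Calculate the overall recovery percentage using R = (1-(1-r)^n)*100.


94.9672%

Complement of single-cell recovery:
1 - r = 1 - 0.45 = 0.55
Raise to power n:
(1 - r)^5 = 0.55^5 = 0.0503284375
Overall recovery:
R = (1 - 0.0503284375) * 100
= 94.9672%


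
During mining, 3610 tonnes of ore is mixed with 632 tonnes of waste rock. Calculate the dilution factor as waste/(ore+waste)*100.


Total material = ore + waste
= 3610 + 632 = 4242 tonnes
Dilution = waste / total * 100
= 632 / 4242 * 100
= 0.1489863272 * 100
= 14.8986%

14.8986%


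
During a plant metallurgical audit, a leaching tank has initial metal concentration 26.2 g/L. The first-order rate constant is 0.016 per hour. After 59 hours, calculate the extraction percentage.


Compute the exponent:
-k * t = -0.016 * 59 = -0.944
Remaining concentration:
C = 26.2 * exp(-0.944)
= 26.2 * 0.3890684449
= 10.19359326 g/L
Extracted = 26.2 - 10.19359326 = 16.00640674 g/L
Extraction % = 16.00640674 / 26.2 * 100
= 61.0932%

61.0932%


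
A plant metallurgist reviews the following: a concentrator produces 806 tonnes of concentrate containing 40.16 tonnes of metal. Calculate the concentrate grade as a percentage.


4.9826%

Grade = (metal in concentrate / concentrate mass) * 100
= (40.16 / 806) * 100
= 0.04982630273 * 100
= 4.9826%


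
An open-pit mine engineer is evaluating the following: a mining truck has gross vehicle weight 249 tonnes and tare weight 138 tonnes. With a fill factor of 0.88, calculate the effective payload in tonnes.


Maximum payload = gross - tare
= 249 - 138 = 111 tonnes
Effective payload = max payload * fill factor
= 111 * 0.88
= 97.68 tonnes

97.68 tonnes


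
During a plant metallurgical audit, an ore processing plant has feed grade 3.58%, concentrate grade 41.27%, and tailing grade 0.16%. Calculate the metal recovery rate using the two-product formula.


Using the two-product formula:
R = 100 * c * (f - t) / (f * (c - t))
Numerator = 100 * 41.27 * (3.58 - 0.16)
= 100 * 41.27 * 3.42
= 14114.34
Denominator = 3.58 * (41.27 - 0.16)
= 3.58 * 41.11
= 147.1738
R = 14114.34 / 147.1738
= 95.9025%

95.9025%


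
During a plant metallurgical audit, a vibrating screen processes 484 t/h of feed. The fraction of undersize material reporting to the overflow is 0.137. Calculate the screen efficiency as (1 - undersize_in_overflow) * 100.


86.3%

Screen efficiency = (1 - fraction of undersize in overflow) * 100
= (1 - 0.137) * 100
= 0.863 * 100
= 86.3%


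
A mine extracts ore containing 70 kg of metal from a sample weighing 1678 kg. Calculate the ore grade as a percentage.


4.1716%

Ore grade = (metal mass / ore mass) * 100
= (70 / 1678) * 100
= 0.04171632896 * 100
= 4.1716%


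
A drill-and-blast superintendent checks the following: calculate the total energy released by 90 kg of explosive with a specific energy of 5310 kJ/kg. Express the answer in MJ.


Energy = mass * specific_energy / 1000
= 90 * 5310 / 1000
= 477900 / 1000
= 477.9 MJ

477.9 MJ


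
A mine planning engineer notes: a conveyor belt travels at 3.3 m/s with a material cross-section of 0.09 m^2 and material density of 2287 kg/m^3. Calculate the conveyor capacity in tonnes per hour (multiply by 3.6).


Volumetric flow = speed * area
= 3.3 * 0.09 = 0.297 m^3/s
Mass flow = volumetric * density
= 0.297 * 2287 = 679.239 kg/s
Convert to t/h: multiply by 3.6
Capacity = 679.239 * 3.6
= 2445.2604 t/h

2445.2604 t/h


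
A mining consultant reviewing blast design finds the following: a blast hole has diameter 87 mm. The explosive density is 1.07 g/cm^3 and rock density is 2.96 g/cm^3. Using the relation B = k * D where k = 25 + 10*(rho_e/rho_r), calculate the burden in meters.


First, compute k:
rho_e / rho_r = 1.07 / 2.96 = 0.3614864865
k = 25 + 10 * 0.3614864865 = 28.61486486
Then, compute burden:
B = k * D / 1000 = 28.61486486 * 87 / 1000
= 2489.493243 / 1000
= 2.4895 m

2.4895 m


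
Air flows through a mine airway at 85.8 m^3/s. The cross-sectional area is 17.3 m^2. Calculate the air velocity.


Velocity = flow rate / cross-sectional area
= 85.8 / 17.3
= 4.9595 m/s

4.9595 m/s


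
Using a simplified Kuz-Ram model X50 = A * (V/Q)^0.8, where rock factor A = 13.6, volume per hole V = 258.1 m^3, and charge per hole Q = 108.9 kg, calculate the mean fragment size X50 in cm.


27.1236 cm

Compute V/Q:
V/Q = 258.1 / 108.9 = 2.370064279
Raise to the power 0.8:
(V/Q)^0.8 = 2.370064279^0.8 = 1.99438087
Multiply by A:
X50 = 13.6 * 1.99438087
= 27.1236 cm


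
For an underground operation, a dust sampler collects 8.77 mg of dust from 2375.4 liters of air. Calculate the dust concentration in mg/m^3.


3.692 mg/m^3

Convert liters to m^3: 1 m^3 = 1000 L
Concentration = mass / volume * 1000
= 8.77 / 2375.4 * 1000
= 0.003692009767 * 1000
= 3.692 mg/m^3


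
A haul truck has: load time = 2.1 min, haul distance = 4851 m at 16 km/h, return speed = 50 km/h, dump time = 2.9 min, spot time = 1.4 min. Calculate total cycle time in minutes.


Convert haul speed to m/min: 16 * 1000/60 = 266.6666667 m/min
Haul time = 4851 / 266.6666667 = 18.19125 min
Convert return speed to m/min: 50 * 1000/60 = 833.3333333 m/min
Return time = 4851 / 833.3333333 = 5.8212 min
Total cycle time:
= 2.1 + 18.19125 + 2.9 + 5.8212 + 1.4
= 30.4125 min

30.4125 min


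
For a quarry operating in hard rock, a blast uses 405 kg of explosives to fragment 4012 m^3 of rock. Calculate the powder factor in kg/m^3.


0.1009 kg/m^3

Powder factor = explosive mass / rock volume
= 405 / 4012
= 0.1009 kg/m^3


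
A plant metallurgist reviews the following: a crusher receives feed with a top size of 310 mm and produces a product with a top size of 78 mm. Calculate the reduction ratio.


Reduction ratio = feed size / product size
= 310 / 78
= 3.9744

3.9744


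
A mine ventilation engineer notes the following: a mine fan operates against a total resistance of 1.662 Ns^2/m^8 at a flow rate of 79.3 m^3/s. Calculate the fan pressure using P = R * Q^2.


Compute Q^2:
Q^2 = 79.3^2 = 6288.49
Compute pressure:
P = R * Q^2 = 1.662 * 6288.49
= 10451.4704 Pa

10451.4704 Pa


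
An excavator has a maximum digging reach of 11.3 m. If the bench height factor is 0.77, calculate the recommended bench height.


8.701 m

Bench height = reach * factor
= 11.3 * 0.77
= 8.701 m


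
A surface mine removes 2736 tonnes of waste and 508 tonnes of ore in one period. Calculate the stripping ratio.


5.3858

Stripping ratio = waste tonnage / ore tonnage
= 2736 / 508
= 5.3858


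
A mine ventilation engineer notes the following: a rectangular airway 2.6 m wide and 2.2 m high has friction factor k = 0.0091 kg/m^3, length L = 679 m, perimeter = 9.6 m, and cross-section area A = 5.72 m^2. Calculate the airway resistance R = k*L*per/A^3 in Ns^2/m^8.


0.317 Ns^2/m^8

Compute the numerator:
k * L * per = 0.0091 * 679 * 9.6
= 59.31744
Compute the denominator:
A^3 = 5.72^3 = 187.149248
Resistance:
R = 59.31744 / 187.149248
= 0.317 Ns^2/m^8


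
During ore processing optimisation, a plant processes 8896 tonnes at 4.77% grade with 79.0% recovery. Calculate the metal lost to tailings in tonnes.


89.1112 tonnes

Total metal in feed:
= 8896 * 4.77 / 100 = 424.3392 tonnes
Metal recovered:
= 424.3392 * 79.0 / 100 = 335.227968 tonnes
Metal lost to tailings:
= 424.3392 - 335.227968
= 89.1112 tonnes


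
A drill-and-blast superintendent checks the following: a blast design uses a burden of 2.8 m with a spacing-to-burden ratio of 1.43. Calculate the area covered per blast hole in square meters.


11.2112 m^2

First, find the spacing:
Spacing = burden * ratio = 2.8 * 1.43
= 4.004 m
Then, calculate the area:
Area = burden * spacing = 2.8 * 4.004
= 11.2112 m^2


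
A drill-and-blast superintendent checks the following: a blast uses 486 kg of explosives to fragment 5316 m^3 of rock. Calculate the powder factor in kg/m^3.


0.0914 kg/m^3

Powder factor = explosive mass / rock volume
= 486 / 5316
= 0.0914 kg/m^3


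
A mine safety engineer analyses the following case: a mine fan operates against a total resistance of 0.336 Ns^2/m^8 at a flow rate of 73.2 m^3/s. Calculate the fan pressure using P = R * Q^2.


1800.3686 Pa

Compute Q^2:
Q^2 = 73.2^2 = 5358.24
Compute pressure:
P = R * Q^2 = 0.336 * 5358.24
= 1800.3686 Pa


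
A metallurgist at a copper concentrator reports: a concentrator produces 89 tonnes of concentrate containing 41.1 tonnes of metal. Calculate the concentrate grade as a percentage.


Grade = (metal in concentrate / concentrate mass) * 100
= (41.1 / 89) * 100
= 0.4617977528 * 100
= 46.1798%

46.1798%


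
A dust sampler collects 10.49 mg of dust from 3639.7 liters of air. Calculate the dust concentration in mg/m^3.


Convert liters to m^3: 1 m^3 = 1000 L
Concentration = mass / volume * 1000
= 10.49 / 3639.7 * 1000
= 0.002882105668 * 1000
= 2.8821 mg/m^3

2.8821 mg/m^3


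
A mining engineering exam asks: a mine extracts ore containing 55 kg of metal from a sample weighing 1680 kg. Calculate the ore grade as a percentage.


Ore grade = (metal mass / ore mass) * 100
= (55 / 1680) * 100
= 0.03273809524 * 100
= 3.2738%

3.2738%


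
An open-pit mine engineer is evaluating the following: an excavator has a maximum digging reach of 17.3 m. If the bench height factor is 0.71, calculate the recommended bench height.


Bench height = reach * factor
= 17.3 * 0.71
= 12.283 m

12.283 m


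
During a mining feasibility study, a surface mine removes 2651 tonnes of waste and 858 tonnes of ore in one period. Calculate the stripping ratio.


Stripping ratio = waste tonnage / ore tonnage
= 2651 / 858
= 3.0897

3.0897


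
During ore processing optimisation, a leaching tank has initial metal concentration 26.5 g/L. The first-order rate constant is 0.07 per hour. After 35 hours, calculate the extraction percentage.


91.3706%

Compute the exponent:
-k * t = -0.07 * 35 = -2.45
Remaining concentration:
C = 26.5 * exp(-2.45)
= 26.5 * 0.0862935865
= 2.286780042 g/L
Extracted = 26.5 - 2.286780042 = 24.21321996 g/L
Extraction % = 24.21321996 / 26.5 * 100
= 91.3706%


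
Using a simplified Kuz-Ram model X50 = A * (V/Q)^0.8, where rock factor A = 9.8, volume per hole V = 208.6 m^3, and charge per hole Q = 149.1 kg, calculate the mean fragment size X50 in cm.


12.8202 cm

Compute V/Q:
V/Q = 208.6 / 149.1 = 1.399061033
Raise to the power 0.8:
(V/Q)^0.8 = 1.399061033^0.8 = 1.308185492
Multiply by A:
X50 = 9.8 * 1.308185492
= 12.8202 cm


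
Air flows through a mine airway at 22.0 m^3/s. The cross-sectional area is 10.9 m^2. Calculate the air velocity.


2.0183 m/s

Velocity = flow rate / cross-sectional area
= 22.0 / 10.9
= 2.0183 m/s


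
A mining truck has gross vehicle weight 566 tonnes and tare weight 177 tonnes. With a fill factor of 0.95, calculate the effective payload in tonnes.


Maximum payload = gross - tare
= 566 - 177 = 389 tonnes
Effective payload = max payload * fill factor
= 389 * 0.95
= 369.55 tonnes

369.55 tonnes


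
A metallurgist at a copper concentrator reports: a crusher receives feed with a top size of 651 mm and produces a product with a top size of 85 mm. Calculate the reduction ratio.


7.6588

Reduction ratio = feed size / product size
= 651 / 85
= 7.6588


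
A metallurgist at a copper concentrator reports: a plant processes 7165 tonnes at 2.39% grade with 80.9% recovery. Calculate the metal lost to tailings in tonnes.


Total metal in feed:
= 7165 * 2.39 / 100 = 171.2435 tonnes
Metal recovered:
= 171.2435 * 80.9 / 100 = 138.5359915 tonnes
Metal lost to tailings:
= 171.2435 - 138.5359915
= 32.7075 tonnes

32.7075 tonnes


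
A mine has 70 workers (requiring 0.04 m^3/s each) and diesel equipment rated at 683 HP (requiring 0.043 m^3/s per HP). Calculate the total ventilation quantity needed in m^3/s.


Airflow for workers:
Q_people = 70 * 0.04 = 2.8 m^3/s
Airflow for diesel equipment:
Q_diesel = 683 * 0.043 = 29.369 m^3/s
Total ventilation:
Q_total = 2.8 + 29.369
= 32.169 m^3/s

32.169 m^3/s


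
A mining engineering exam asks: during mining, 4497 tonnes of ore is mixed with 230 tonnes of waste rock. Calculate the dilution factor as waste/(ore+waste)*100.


4.8657%

Total material = ore + waste
= 4497 + 230 = 4727 tonnes
Dilution = waste / total * 100
= 230 / 4727 * 100
= 0.04865665327 * 100
= 4.8657%


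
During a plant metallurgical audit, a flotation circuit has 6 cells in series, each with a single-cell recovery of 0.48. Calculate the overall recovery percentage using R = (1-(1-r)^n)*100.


Complement of single-cell recovery:
1 - r = 1 - 0.48 = 0.52
Raise to power n:
(1 - r)^6 = 0.52^6 = 0.01977060966
Overall recovery:
R = (1 - 0.01977060966) * 100
= 98.0229%

98.0229%


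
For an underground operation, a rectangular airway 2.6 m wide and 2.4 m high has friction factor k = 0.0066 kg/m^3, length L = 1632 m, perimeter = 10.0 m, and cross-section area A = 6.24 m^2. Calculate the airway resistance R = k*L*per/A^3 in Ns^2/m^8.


0.4433 Ns^2/m^8

Compute the numerator:
k * L * per = 0.0066 * 1632 * 10.0
= 107.712
Compute the denominator:
A^3 = 6.24^3 = 242.970624
Resistance:
R = 107.712 / 242.970624
= 0.4433 Ns^2/m^8


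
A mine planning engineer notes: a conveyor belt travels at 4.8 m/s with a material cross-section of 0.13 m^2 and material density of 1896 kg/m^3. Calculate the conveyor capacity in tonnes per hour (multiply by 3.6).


Volumetric flow = speed * area
= 4.8 * 0.13 = 0.624 m^3/s
Mass flow = volumetric * density
= 0.624 * 1896 = 1183.104 kg/s
Convert to t/h: multiply by 3.6
Capacity = 1183.104 * 3.6
= 4259.1744 t/h

4259.1744 t/h


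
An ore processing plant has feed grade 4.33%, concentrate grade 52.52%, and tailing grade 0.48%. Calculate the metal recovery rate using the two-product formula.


Using the two-product formula:
R = 100 * c * (f - t) / (f * (c - t))
Numerator = 100 * 52.52 * (4.33 - 0.48)
= 100 * 52.52 * 3.85
= 20220.2
Denominator = 4.33 * (52.52 - 0.48)
= 4.33 * 52.04
= 225.3332
R = 20220.2 / 225.3332
= 89.7347%

89.7347%


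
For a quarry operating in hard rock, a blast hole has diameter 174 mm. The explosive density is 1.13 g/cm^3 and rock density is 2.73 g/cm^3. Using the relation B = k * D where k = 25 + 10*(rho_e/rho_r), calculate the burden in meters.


5.0702 m

First, compute k:
rho_e / rho_r = 1.13 / 2.73 = 0.4139194139
k = 25 + 10 * 0.4139194139 = 29.13919414
Then, compute burden:
B = k * D / 1000 = 29.13919414 * 174 / 1000
= 5070.21978 / 1000
= 5.0702 m


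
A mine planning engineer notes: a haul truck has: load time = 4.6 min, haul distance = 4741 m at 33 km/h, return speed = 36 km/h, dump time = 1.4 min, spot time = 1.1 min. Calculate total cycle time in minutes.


23.6217 min

Convert haul speed to m/min: 33 * 1000/60 = 550 m/min
Haul time = 4741 / 550 = 8.62 min
Convert return speed to m/min: 36 * 1000/60 = 600 m/min
Return time = 4741 / 600 = 7.901666667 min
Total cycle time:
= 4.6 + 8.62 + 1.4 + 7.901666667 + 1.1
= 23.6217 min


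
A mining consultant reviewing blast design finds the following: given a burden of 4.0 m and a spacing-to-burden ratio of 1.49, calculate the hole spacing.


5.96 m

Spacing = burden * ratio
= 4.0 * 1.49
= 5.96 m


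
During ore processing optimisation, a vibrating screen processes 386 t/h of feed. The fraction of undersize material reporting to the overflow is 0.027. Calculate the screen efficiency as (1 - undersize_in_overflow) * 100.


Screen efficiency = (1 - fraction of undersize in overflow) * 100
= (1 - 0.027) * 100
= 0.973 * 100
= 97.3%

97.3%


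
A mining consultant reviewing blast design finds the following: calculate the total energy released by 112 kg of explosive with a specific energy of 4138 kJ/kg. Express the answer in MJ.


Energy = mass * specific_energy / 1000
= 112 * 4138 / 1000
= 463456 / 1000
= 463.456 MJ

463.456 MJ


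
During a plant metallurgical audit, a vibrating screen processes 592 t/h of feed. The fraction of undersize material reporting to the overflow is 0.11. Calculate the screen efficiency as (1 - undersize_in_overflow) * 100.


Screen efficiency = (1 - fraction of undersize in overflow) * 100
= (1 - 0.11) * 100
= 0.89 * 100
= 89.0%

89.0%


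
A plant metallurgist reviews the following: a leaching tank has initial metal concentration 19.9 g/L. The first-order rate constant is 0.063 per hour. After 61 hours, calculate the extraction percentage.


Compute the exponent:
-k * t = -0.063 * 61 = -3.843
Remaining concentration:
C = 19.9 * exp(-3.843)
= 19.9 * 0.02142921717
= 0.4264414216 g/L
Extracted = 19.9 - 0.4264414216 = 19.47355858 g/L
Extraction % = 19.47355858 / 19.9 * 100
= 97.8571%

97.8571%


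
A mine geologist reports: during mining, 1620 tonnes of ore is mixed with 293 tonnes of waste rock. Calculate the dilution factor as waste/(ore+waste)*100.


15.3163%

Total material = ore + waste
= 1620 + 293 = 1913 tonnes
Dilution = waste / total * 100
= 293 / 1913 * 100
= 0.1531625719 * 100
= 15.3163%


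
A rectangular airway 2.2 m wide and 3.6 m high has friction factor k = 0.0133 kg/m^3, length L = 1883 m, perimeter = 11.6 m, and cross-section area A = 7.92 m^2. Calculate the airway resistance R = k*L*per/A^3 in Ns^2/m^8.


0.5848 Ns^2/m^8

Compute the numerator:
k * L * per = 0.0133 * 1883 * 11.6
= 290.50924
Compute the denominator:
A^3 = 7.92^3 = 496.793088
Resistance:
R = 290.50924 / 496.793088
= 0.5848 Ns^2/m^8


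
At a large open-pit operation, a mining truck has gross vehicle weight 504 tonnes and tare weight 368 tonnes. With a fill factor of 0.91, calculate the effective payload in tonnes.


Maximum payload = gross - tare
= 504 - 368 = 136 tonnes
Effective payload = max payload * fill factor
= 136 * 0.91
= 123.76 tonnes

123.76 tonnes


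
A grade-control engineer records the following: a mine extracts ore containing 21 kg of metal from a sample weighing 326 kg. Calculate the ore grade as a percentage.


Ore grade = (metal mass / ore mass) * 100
= (21 / 326) * 100
= 0.06441717791 * 100
= 6.4417%

6.4417%


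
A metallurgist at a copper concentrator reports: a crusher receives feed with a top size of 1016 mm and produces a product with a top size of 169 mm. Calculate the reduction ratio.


6.0118

Reduction ratio = feed size / product size
= 1016 / 169
= 6.0118


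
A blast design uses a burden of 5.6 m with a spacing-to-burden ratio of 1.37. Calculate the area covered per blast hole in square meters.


First, find the spacing:
Spacing = burden * ratio = 5.6 * 1.37
= 7.672 m
Then, calculate the area:
Area = burden * spacing = 5.6 * 7.672
= 42.9632 m^2

42.9632 m^2


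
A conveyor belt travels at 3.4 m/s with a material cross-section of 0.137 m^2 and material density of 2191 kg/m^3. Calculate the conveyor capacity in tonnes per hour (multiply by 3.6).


Volumetric flow = speed * area
= 3.4 * 0.137 = 0.4658 m^3/s
Mass flow = volumetric * density
= 0.4658 * 2191 = 1020.5678 kg/s
Convert to t/h: multiply by 3.6
Capacity = 1020.5678 * 3.6
= 3674.0441 t/h

3674.0441 t/h


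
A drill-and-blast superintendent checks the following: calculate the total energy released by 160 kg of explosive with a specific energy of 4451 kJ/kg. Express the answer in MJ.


712.16 MJ

Energy = mass * specific_energy / 1000
= 160 * 4451 / 1000
= 712160 / 1000
= 712.16 MJ


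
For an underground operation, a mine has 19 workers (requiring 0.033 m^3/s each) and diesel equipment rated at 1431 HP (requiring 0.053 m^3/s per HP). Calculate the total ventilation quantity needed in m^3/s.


76.47 m^3/s

Airflow for workers:
Q_people = 19 * 0.033 = 0.627 m^3/s
Airflow for diesel equipment:
Q_diesel = 1431 * 0.053 = 75.843 m^3/s
Total ventilation:
Q_total = 0.627 + 75.843
= 76.47 m^3/s


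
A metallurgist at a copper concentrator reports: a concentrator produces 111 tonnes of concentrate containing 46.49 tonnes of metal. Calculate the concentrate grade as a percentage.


41.8829%

Grade = (metal in concentrate / concentrate mass) * 100
= (46.49 / 111) * 100
= 0.4188288288 * 100
= 41.8829%


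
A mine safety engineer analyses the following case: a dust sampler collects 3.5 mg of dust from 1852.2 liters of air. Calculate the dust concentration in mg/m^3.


Convert liters to m^3: 1 m^3 = 1000 L
Concentration = mass / volume * 1000
= 3.5 / 1852.2 * 1000
= 0.001889644747 * 1000
= 1.8896 mg/m^3

1.8896 mg/m^3


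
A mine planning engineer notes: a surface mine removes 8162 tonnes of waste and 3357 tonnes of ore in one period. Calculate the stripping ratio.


Stripping ratio = waste tonnage / ore tonnage
= 8162 / 3357
= 2.4313

2.4313


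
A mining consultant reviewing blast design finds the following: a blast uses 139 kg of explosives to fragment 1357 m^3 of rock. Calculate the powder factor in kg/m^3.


0.1024 kg/m^3

Powder factor = explosive mass / rock volume
= 139 / 1357
= 0.1024 kg/m^3


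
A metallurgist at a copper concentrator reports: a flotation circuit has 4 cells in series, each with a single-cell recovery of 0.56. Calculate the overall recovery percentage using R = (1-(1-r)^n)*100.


Complement of single-cell recovery:
1 - r = 1 - 0.56 = 0.44
Raise to power n:
(1 - r)^4 = 0.44^4 = 0.03748096
Overall recovery:
R = (1 - 0.03748096) * 100
= 96.2519%

96.2519%


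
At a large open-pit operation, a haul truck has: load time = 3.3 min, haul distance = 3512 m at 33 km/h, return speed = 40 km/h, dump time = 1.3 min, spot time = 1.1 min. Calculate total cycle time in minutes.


17.3535 min

Convert haul speed to m/min: 33 * 1000/60 = 550 m/min
Haul time = 3512 / 550 = 6.385454545 min
Convert return speed to m/min: 40 * 1000/60 = 666.6666667 m/min
Return time = 3512 / 666.6666667 = 5.268 min
Total cycle time:
= 3.3 + 6.385454545 + 1.3 + 5.268 + 1.1
= 17.3535 min


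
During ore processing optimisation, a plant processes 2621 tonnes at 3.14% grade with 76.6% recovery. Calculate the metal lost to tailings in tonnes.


Total metal in feed:
= 2621 * 3.14 / 100 = 82.2994 tonnes
Metal recovered:
= 82.2994 * 76.6 / 100 = 63.0413404 tonnes
Metal lost to tailings:
= 82.2994 - 63.0413404
= 19.2581 tonnes

19.2581 tonnes


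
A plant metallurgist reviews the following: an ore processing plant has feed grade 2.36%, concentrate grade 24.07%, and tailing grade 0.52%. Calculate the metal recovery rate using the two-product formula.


79.6876%

Using the two-product formula:
R = 100 * c * (f - t) / (f * (c - t))
Numerator = 100 * 24.07 * (2.36 - 0.52)
= 100 * 24.07 * 1.84
= 4428.88
Denominator = 2.36 * (24.07 - 0.52)
= 2.36 * 23.55
= 55.578
R = 4428.88 / 55.578
= 79.6876%


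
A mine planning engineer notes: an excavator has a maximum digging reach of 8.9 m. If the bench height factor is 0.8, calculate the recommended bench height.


Bench height = reach * factor
= 8.9 * 0.8
= 7.12 m

7.12 m


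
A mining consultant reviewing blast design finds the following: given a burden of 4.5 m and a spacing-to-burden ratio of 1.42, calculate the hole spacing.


Spacing = burden * ratio
= 4.5 * 1.42
= 6.39 m

6.39 m


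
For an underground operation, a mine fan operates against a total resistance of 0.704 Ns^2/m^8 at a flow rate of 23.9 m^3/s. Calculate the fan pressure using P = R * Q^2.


Compute Q^2:
Q^2 = 23.9^2 = 571.21
Compute pressure:
P = R * Q^2 = 0.704 * 571.21
= 402.1318 Pa

402.1318 Pa


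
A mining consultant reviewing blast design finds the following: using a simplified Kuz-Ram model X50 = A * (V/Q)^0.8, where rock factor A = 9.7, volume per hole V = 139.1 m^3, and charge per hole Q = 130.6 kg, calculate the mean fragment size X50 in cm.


10.2018 cm

Compute V/Q:
V/Q = 139.1 / 130.6 = 1.065084227
Raise to the power 0.8:
(V/Q)^0.8 = 1.065084227^0.8 = 1.051737024
Multiply by A:
X50 = 9.7 * 1.051737024
= 10.2018 cm


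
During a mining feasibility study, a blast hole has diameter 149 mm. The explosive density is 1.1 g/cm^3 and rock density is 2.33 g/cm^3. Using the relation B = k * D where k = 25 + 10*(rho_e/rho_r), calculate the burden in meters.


4.4284 m

First, compute k:
rho_e / rho_r = 1.1 / 2.33 = 0.4721030043
k = 25 + 10 * 0.4721030043 = 29.72103004
Then, compute burden:
B = k * D / 1000 = 29.72103004 * 149 / 1000
= 4428.433476 / 1000
= 4.4284 m


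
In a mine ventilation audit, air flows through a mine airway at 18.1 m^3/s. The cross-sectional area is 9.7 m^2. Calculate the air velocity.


Velocity = flow rate / cross-sectional area
= 18.1 / 9.7
= 1.866 m/s

1.866 m/s


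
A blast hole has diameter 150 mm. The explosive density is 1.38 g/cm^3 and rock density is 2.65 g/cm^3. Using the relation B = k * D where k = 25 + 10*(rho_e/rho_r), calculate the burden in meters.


4.5311 m

First, compute k:
rho_e / rho_r = 1.38 / 2.65 = 0.520754717
k = 25 + 10 * 0.520754717 = 30.20754717
Then, compute burden:
B = k * D / 1000 = 30.20754717 * 150 / 1000
= 4531.132075 / 1000
= 4.5311 m


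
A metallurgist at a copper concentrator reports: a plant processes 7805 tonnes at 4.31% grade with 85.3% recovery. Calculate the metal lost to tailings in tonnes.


49.4501 tonnes

Total metal in feed:
= 7805 * 4.31 / 100 = 336.3955 tonnes
Metal recovered:
= 336.3955 * 85.3 / 100 = 286.9453615 tonnes
Metal lost to tailings:
= 336.3955 - 286.9453615
= 49.4501 tonnes


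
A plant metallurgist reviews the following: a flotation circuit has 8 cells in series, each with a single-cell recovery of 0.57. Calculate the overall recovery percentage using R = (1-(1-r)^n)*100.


Complement of single-cell recovery:
1 - r = 1 - 0.57 = 0.43
Raise to power n:
(1 - r)^8 = 0.43^8 = 0.001168820028
Overall recovery:
R = (1 - 0.001168820028) * 100
= 99.8831%

99.8831%


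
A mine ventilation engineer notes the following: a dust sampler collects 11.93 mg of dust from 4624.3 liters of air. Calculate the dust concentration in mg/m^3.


2.5798 mg/m^3

Convert liters to m^3: 1 m^3 = 1000 L
Concentration = mass / volume * 1000
= 11.93 / 4624.3 * 1000
= 0.002579849923 * 1000
= 2.5798 mg/m^3


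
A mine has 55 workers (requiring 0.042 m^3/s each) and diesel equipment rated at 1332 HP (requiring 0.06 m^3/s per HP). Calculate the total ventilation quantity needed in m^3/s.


82.23 m^3/s

Airflow for workers:
Q_people = 55 * 0.042 = 2.31 m^3/s
Airflow for diesel equipment:
Q_diesel = 1332 * 0.06 = 79.92 m^3/s
Total ventilation:
Q_total = 2.31 + 79.92
= 82.23 m^3/s


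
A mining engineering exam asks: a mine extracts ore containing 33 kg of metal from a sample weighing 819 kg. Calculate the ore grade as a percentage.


4.0293%

Ore grade = (metal mass / ore mass) * 100
= (33 / 819) * 100
= 0.04029304029 * 100
= 4.0293%


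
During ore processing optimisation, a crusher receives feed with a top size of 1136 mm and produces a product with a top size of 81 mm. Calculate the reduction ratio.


Reduction ratio = feed size / product size
= 1136 / 81
= 14.0247

14.0247


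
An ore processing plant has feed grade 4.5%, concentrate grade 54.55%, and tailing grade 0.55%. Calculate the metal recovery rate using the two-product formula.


88.6718%

Using the two-product formula:
R = 100 * c * (f - t) / (f * (c - t))
Numerator = 100 * 54.55 * (4.5 - 0.55)
= 100 * 54.55 * 3.95
= 21547.25
Denominator = 4.5 * (54.55 - 0.55)
= 4.5 * 54.0
= 243.0
R = 21547.25 / 243.0
= 88.6718%


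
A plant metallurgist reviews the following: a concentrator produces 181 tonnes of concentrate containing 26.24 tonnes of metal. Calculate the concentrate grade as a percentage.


Grade = (metal in concentrate / concentrate mass) * 100
= (26.24 / 181) * 100
= 0.1449723757 * 100
= 14.4972%

14.4972%


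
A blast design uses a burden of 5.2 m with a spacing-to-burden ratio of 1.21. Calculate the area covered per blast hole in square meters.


First, find the spacing:
Spacing = burden * ratio = 5.2 * 1.21
= 6.292 m
Then, calculate the area:
Area = burden * spacing = 5.2 * 6.292
= 32.7184 m^2

32.7184 m^2


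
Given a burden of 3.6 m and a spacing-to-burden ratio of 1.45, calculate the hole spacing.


Spacing = burden * ratio
= 3.6 * 1.45
= 5.22 m

5.22 m


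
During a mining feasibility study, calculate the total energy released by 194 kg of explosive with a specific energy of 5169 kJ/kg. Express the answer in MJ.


Energy = mass * specific_energy / 1000
= 194 * 5169 / 1000
= 1002786 / 1000
= 1002.786 MJ

1002.786 MJ


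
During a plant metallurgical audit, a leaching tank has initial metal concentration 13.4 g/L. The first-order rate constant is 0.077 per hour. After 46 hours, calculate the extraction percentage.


97.1045%

Compute the exponent:
-k * t = -0.077 * 46 = -3.542
Remaining concentration:
C = 13.4 * exp(-3.542)
= 13.4 * 0.02895535842
= 0.3880018028 g/L
Extracted = 13.4 - 0.3880018028 = 13.0119982 g/L
Extraction % = 13.0119982 / 13.4 * 100
= 97.1045%


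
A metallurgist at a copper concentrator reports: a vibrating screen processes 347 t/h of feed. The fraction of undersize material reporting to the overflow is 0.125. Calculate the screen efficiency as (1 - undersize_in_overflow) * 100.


Screen efficiency = (1 - fraction of undersize in overflow) * 100
= (1 - 0.125) * 100
= 0.875 * 100
= 87.5%

87.5%


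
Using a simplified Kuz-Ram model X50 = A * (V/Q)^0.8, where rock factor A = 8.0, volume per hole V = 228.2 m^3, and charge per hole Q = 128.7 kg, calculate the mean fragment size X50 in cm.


Compute V/Q:
V/Q = 228.2 / 128.7 = 1.773115773
Raise to the power 0.8:
(V/Q)^0.8 = 1.773115773^0.8 = 1.581210445
Multiply by A:
X50 = 8.0 * 1.581210445
= 12.6497 cm

12.6497 cm


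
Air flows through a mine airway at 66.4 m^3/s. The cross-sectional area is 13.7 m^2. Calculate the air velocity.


4.8467 m/s

Velocity = flow rate / cross-sectional area
= 66.4 / 13.7
= 4.8467 m/s


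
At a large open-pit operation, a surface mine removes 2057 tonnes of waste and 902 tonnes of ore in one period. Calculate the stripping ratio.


2.2805

Stripping ratio = waste tonnage / ore tonnage
= 2057 / 902
= 2.2805


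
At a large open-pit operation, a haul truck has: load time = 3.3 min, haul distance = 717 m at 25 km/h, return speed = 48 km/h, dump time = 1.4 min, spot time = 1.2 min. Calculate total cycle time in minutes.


8.5171 min

Convert haul speed to m/min: 25 * 1000/60 = 416.6666667 m/min
Haul time = 717 / 416.6666667 = 1.7208 min
Convert return speed to m/min: 48 * 1000/60 = 800 m/min
Return time = 717 / 800 = 0.89625 min
Total cycle time:
= 3.3 + 1.7208 + 1.4 + 0.89625 + 1.2
= 8.5171 min


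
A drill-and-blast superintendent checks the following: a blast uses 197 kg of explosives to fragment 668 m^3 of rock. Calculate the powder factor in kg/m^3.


0.2949 kg/m^3

Powder factor = explosive mass / rock volume
= 197 / 668
= 0.2949 kg/m^3


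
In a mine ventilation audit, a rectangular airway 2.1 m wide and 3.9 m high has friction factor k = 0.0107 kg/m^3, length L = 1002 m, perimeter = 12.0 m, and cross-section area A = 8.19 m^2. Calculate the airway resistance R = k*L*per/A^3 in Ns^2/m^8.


Compute the numerator:
k * L * per = 0.0107 * 1002 * 12.0
= 128.6568
Compute the denominator:
A^3 = 8.19^3 = 549.353259
Resistance:
R = 128.6568 / 549.353259
= 0.2342 Ns^2/m^8

0.2342 Ns^2/m^8


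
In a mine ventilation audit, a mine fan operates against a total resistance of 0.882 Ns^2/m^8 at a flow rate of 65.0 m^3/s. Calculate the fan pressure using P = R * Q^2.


Compute Q^2:
Q^2 = 65.0^2 = 4225.0
Compute pressure:
P = R * Q^2 = 0.882 * 4225.0
= 3726.45 Pa

3726.45 Pa
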